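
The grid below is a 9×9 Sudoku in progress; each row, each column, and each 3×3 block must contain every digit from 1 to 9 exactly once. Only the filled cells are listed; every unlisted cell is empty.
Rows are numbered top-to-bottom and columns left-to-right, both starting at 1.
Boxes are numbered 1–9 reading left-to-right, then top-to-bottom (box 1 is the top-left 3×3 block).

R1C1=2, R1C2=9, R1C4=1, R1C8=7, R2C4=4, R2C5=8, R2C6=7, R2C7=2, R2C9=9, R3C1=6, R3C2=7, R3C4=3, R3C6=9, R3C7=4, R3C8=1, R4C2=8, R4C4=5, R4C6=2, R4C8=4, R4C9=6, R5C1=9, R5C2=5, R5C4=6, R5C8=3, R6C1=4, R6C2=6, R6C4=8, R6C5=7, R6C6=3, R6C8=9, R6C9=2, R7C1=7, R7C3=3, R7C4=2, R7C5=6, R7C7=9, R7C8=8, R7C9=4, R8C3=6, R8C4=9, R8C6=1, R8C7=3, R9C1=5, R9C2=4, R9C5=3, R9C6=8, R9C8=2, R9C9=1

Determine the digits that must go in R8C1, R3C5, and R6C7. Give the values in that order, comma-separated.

8,2,5

For R8C1:
  Row 8 already contains {1, 3, 6, 9}.
  Column 1 already contains {2, 4, 5, 6, 7, 9}.
  Its 3×3 block (box 7) already contains {3, 4, 5, 6, 7}.
  The only value from 1–9 not eliminated is 8, so R8C1 = 8.
For R3C5:
  Consider where 2 can go in row 3.
  R3C3 is out (box 1 already has a 2).
  R3C9 is out (column 9 already has a 2).
  So the only cell in row 3 that can hold 2 is R3C5.
  So R3C5 = 2.
For R6C7:
  Consider where 5 can go in box 6.
  R4C7 is out (row 4 already has a 5).
  R5C7 is out (row 5 already has a 5).
  R5C9 is out (row 5 already has a 5).
  So the only cell in box 6 that can hold 5 is R6C7.
  So R6C7 = 5.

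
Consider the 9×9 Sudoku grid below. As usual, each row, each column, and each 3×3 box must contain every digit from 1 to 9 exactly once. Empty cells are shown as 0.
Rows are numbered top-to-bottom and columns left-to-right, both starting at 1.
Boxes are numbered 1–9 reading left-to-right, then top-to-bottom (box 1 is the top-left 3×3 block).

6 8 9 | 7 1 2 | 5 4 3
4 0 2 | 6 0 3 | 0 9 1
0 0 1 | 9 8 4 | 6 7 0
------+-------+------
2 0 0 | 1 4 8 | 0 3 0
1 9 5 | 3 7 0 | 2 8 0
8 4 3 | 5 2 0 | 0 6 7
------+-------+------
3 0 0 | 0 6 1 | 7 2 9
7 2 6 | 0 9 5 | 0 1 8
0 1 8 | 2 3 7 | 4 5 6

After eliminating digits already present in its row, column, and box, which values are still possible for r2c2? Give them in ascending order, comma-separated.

Row 2 already contains {1, 2, 3, 4, 6, 9}.
Column 2 already contains {1, 2, 4, 8, 9}.
Its 3×3 block (box 1) already contains {1, 2, 4, 6, 8, 9}.
Removing those from 1–9 leaves {5, 7} as the candidates for r2c2.

5,7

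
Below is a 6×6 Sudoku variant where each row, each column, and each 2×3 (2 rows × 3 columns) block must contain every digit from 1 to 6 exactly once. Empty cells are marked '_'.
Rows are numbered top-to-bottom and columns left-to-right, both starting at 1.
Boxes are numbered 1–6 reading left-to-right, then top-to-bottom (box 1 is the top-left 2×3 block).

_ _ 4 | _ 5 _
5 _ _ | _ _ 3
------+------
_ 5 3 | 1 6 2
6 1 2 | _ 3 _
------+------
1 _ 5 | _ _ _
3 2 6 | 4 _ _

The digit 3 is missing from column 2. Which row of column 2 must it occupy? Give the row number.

Consider where 3 can go in column 2.
R2C2 is out (row 2 already has a 3).
R5C2 is out (box 5 already has a 3).
So the only cell in column 2 that can hold 3 is R1C2.
That is row 1.

1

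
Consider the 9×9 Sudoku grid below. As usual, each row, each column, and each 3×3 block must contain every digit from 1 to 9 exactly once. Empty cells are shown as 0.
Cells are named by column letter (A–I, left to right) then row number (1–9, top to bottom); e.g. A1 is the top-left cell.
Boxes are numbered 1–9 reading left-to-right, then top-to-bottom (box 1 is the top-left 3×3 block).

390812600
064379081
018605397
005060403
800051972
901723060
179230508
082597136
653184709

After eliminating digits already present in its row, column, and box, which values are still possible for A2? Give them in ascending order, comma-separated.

Row 2 already contains {1, 3, 4, 6, 7, 8, 9}.
Column A already contains {1, 3, 6, 8, 9}.
Its 3×3 block (box 1) already contains {1, 3, 4, 6, 8, 9}.
Removing those from 1–9 leaves {2, 5} as the candidates for A2.

2,5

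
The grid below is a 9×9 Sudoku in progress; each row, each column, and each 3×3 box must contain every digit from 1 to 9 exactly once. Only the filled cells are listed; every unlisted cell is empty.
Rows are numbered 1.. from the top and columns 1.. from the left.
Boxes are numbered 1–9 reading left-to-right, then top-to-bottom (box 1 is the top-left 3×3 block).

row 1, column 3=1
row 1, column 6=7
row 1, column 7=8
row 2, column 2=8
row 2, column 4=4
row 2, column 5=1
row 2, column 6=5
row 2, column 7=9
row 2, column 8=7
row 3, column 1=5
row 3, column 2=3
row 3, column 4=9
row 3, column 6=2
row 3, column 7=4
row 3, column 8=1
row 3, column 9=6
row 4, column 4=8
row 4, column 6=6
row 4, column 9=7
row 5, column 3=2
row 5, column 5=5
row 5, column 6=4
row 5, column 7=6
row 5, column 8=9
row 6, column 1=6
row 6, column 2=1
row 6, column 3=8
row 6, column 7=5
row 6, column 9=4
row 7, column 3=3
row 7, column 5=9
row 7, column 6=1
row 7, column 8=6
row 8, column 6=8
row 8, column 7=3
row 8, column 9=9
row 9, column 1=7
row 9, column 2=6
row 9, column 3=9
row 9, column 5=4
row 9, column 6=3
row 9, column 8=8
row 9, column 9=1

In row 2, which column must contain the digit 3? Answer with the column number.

Consider where 3 can go in row 2.
row 2, column 1 is out (box 1 already has a 3).
row 2, column 3 is out (column 3 already has a 3).
So the only cell in row 2 that can hold 3 is row 2, column 9.
That is column 9.

9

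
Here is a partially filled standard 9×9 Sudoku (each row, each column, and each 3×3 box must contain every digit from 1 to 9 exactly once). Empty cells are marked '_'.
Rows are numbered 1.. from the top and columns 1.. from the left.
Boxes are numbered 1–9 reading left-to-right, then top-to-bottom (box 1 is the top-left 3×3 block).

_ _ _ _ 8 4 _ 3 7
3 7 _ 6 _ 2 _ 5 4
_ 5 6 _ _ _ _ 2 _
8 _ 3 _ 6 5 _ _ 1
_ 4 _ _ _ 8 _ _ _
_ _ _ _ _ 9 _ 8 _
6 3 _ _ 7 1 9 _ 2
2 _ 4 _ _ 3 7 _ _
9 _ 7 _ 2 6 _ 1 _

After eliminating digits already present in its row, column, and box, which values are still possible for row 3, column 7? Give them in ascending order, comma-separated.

1,8

Row 3 already contains {2, 5, 6}.
Column 7 already contains {7, 9}.
Its 3×3 block (box 3) already contains {2, 3, 4, 5, 7}.
Removing those from 1–9 leaves {1, 8} as the candidates for row 3, column 7.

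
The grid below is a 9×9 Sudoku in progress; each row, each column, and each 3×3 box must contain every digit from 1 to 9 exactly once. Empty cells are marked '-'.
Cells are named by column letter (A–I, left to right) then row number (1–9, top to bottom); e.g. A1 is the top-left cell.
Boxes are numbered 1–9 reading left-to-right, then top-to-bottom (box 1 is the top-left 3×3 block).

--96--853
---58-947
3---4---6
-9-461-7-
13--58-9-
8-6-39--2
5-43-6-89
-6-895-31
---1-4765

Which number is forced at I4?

Row 4 already contains {1, 4, 6, 7, 9}.
Column I already contains {1, 2, 3, 5, 6, 7, 9}.
Its 3×3 block (box 6) already contains {2, 7, 9}.
The only value from 1–9 not eliminated is 8, so I4 = 8.

8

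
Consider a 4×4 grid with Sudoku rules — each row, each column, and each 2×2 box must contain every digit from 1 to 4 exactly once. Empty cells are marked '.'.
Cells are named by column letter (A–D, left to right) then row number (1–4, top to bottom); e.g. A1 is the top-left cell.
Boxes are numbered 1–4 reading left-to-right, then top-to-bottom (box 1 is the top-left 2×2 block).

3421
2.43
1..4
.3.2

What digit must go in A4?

4

Row 4 already contains {2, 3}.
Column A already contains {1, 2, 3}.
Its 2×2 block (box 3) already contains {1, 3}.
The only value from 1–4 not eliminated is 4, so A4 = 4.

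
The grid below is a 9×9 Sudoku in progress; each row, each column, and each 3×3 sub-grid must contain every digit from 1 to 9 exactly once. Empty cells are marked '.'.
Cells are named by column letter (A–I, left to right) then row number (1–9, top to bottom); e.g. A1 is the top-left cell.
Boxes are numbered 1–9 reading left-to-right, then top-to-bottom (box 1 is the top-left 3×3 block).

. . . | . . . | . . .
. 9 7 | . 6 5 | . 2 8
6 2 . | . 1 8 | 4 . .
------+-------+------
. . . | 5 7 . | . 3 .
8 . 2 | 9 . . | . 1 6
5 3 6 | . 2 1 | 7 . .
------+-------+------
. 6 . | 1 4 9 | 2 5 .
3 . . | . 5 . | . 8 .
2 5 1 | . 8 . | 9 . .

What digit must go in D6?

8

Cell D6 itself could take any of {4, 8} by direct elimination.
Consider where 8 can go in row 6.
H6 is out (column H already has a 8).
I6 is out (column I already has a 8).
So the only cell in row 6 that can hold 8 is D6.
Therefore D6 = 8.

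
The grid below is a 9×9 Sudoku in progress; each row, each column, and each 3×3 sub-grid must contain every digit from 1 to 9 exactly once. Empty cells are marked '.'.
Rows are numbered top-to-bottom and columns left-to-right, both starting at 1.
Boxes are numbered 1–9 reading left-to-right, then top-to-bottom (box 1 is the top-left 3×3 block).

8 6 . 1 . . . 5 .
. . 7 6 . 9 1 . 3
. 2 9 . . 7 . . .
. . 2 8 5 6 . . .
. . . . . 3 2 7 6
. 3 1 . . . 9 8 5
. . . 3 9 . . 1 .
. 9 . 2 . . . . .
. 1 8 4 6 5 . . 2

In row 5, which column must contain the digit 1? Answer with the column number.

Consider where 1 can go in row 5.
r5c1 is out (box 4 already has a 1).
r5c2 is out (column 2 already has a 1).
r5c3 is out (column 3 already has a 1).
r5c4 is out (column 4 already has a 1).
So the only cell in row 5 that can hold 1 is r5c5.
That is column 5.

5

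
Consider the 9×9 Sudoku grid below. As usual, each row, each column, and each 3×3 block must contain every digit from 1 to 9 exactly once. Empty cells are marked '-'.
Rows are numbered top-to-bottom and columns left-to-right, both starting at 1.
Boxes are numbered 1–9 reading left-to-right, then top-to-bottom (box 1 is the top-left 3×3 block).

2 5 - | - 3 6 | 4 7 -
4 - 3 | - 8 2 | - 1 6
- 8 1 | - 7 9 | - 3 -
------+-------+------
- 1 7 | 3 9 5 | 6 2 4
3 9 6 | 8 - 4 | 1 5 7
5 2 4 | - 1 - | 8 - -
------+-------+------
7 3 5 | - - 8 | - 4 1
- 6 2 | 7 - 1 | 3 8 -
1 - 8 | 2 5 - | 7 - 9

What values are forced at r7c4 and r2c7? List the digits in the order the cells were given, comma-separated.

9,9

For r7c4:
  Consider where 9 can go in row 7.
  r7c5 is out (column 5 already has a 9).
  r7c7 is out (box 9 already has a 9).
  So the only cell in row 7 that can hold 9 is r7c4.
  So r7c4 = 9.
For r2c7:
  Consider where 9 can go in box 3.
  r1c9 is out (column 9 already has a 9).
  r3c7 is out (row 3 already has a 9).
  r3c9 is out (row 3 already has a 9).
  So the only cell in box 3 that can hold 9 is r2c7.
  So r2c7 = 9.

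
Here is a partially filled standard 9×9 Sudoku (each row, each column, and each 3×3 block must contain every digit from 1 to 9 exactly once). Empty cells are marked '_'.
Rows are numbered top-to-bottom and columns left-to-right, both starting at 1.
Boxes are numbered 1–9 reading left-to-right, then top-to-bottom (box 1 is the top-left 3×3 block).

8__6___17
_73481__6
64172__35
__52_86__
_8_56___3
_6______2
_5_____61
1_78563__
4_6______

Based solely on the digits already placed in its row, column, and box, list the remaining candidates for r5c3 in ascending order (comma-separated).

Row 5 already contains {3, 5, 6, 8}.
Column 3 already contains {1, 3, 5, 6, 7}.
Its 3×3 block (box 4) already contains {5, 6, 8}.
Removing those from 1–9 leaves {2, 4, 9} as the candidates for r5c3.

2,4,9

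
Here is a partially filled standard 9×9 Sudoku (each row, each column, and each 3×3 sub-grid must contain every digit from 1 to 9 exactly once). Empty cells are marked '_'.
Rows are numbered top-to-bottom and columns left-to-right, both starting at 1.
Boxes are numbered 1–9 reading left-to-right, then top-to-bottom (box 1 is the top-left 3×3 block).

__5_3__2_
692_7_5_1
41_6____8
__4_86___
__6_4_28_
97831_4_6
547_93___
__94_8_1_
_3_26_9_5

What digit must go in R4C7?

1

Cell R4C7 itself could take any of {1, 3, 7} by direct elimination.
Consider where 1 can go in column 7.
R1C7 is out (box 3 already has a 1).
R3C7 is out (row 3 already has a 1).
R7C7 is out (box 9 already has a 1).
R8C7 is out (row 8 already has a 1).
So the only cell in column 7 that can hold 1 is R4C7.
Therefore R4C7 = 1.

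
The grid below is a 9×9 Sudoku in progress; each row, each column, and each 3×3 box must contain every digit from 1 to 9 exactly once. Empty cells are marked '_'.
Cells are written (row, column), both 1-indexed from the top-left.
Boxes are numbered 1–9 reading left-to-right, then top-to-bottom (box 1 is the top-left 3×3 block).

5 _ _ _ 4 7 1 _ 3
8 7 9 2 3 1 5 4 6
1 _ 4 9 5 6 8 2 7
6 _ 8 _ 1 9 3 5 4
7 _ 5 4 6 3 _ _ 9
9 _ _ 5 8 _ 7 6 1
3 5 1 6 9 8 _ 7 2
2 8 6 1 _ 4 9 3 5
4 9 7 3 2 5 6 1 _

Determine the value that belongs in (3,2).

3

Row 3 already contains {1, 2, 4, 5, 6, 7, 8, 9}.
Column 2 already contains {5, 7, 8, 9}.
Its 3×3 block (box 1) already contains {1, 4, 5, 7, 8, 9}.
The only value from 1–9 not eliminated is 3, so (3,2) = 3.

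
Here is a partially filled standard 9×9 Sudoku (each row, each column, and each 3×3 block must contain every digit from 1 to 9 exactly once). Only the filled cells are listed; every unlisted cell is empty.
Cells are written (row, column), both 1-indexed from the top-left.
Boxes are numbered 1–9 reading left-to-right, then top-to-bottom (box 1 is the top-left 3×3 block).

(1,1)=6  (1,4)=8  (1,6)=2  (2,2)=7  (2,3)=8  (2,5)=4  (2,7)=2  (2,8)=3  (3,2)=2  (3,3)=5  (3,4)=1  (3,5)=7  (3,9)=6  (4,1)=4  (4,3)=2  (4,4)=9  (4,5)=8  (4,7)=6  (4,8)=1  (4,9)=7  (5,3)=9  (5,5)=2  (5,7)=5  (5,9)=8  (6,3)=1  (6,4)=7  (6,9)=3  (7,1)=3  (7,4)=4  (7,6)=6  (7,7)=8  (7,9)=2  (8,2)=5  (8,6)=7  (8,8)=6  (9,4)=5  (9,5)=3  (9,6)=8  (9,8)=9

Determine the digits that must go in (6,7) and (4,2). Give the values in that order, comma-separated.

For (6,7):
  Consider where 9 can go in box 6.
  (5,8) is out (row 5 already has a 9).
  (6,8) is out (column 8 already has a 9).
  So the only cell in box 6 that can hold 9 is (6,7).
  So (6,7) = 9.
For (4,2):
  Row 4 already contains {1, 2, 4, 6, 7, 8, 9}.
  Column 2 already contains {2, 5, 7}.
  Its 3×3 block (box 4) already contains {1, 2, 4, 9}.
  The only value from 1–9 not eliminated is 3, so (4,2) = 3.

9,3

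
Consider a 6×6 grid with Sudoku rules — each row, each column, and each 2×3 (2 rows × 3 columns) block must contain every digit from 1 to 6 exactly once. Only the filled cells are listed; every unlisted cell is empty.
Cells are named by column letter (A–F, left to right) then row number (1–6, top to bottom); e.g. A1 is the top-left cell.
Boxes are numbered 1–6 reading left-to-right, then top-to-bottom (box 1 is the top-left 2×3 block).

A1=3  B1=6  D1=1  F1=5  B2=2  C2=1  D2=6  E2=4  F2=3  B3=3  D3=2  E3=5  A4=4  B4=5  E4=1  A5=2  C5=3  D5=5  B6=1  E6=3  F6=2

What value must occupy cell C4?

2

Cell C4 itself could take any of {2, 6} by direct elimination.
Consider where 2 can go in column C.
C1 is out (box 1 already has a 2).
C3 is out (row 3 already has a 2).
C6 is out (row 6 already has a 2).
So the only cell in column C that can hold 2 is C4.
Therefore C4 = 2.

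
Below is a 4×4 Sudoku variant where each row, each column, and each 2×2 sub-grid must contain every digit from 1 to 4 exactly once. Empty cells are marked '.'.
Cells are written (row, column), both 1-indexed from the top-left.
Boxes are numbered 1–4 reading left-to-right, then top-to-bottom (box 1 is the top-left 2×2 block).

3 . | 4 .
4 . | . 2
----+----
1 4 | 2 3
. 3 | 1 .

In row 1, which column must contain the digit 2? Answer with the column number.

Consider where 2 can go in row 1.
(1,4) is out (column 4 already has a 2).
So the only cell in row 1 that can hold 2 is (1,2).
That is column 2.

2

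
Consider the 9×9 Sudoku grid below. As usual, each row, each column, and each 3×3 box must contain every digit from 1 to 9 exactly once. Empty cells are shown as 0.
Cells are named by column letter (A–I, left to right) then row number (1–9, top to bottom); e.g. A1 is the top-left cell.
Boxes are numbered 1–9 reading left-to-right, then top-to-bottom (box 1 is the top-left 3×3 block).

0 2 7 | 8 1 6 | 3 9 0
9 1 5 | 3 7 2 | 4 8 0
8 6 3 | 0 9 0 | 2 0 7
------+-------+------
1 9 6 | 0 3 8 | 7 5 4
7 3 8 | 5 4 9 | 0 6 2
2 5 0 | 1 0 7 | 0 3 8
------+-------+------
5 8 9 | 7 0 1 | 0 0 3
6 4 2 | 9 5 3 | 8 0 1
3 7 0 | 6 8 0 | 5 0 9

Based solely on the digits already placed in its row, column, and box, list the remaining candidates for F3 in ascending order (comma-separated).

4,5

Row 3 already contains {2, 3, 6, 7, 8, 9}.
Column F already contains {1, 2, 3, 6, 7, 8, 9}.
Its 3×3 block (box 2) already contains {1, 2, 3, 6, 7, 8, 9}.
Removing those from 1–9 leaves {4, 5} as the candidates for F3.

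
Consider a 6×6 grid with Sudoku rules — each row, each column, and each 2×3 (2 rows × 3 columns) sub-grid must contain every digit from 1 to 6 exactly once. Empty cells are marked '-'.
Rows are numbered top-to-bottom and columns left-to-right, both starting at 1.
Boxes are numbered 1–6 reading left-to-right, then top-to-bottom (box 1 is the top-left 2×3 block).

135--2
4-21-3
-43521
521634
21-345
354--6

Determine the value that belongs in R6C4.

Row 6 already contains {3, 4, 5, 6}.
Column 4 already contains {1, 3, 5, 6}.
Its 2×3 block (box 6) already contains {3, 4, 5, 6}.
The only value from 1–6 not eliminated is 2, so R6C4 = 2.

2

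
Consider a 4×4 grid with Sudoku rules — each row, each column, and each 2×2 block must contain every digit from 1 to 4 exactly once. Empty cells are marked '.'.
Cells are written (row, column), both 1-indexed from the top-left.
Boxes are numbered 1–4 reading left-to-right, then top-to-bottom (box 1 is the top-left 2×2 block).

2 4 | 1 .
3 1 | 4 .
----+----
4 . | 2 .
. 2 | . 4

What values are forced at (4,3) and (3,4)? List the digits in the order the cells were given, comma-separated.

3,1

For (4,3):
  Row 4 already contains {2, 4}.
  Column 3 already contains {1, 2, 4}.
  Its 2×2 block (box 4) already contains {2, 4}.
  The only value from 1–4 not eliminated is 3, so (4,3) = 3.
For (3,4):
  Consider where 1 can go in row 3.
  (3,2) is out (column 2 already has a 1).
  So the only cell in row 3 that can hold 1 is (3,4).
  So (3,4) = 1.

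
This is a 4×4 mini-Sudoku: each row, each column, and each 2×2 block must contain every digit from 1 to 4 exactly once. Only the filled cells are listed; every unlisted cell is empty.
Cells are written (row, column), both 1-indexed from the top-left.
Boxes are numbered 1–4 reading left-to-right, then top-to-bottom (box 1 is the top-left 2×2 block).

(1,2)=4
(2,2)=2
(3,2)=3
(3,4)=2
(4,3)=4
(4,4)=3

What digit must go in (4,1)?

Cell (4,1) itself could take any of {1, 2} by direct elimination.
Consider where 2 can go in column 1.
(1,1) is out (box 1 already has a 2).
(2,1) is out (row 2 already has a 2).
(3,1) is out (row 3 already has a 2).
So the only cell in column 1 that can hold 2 is (4,1).
Therefore (4,1) = 2.

2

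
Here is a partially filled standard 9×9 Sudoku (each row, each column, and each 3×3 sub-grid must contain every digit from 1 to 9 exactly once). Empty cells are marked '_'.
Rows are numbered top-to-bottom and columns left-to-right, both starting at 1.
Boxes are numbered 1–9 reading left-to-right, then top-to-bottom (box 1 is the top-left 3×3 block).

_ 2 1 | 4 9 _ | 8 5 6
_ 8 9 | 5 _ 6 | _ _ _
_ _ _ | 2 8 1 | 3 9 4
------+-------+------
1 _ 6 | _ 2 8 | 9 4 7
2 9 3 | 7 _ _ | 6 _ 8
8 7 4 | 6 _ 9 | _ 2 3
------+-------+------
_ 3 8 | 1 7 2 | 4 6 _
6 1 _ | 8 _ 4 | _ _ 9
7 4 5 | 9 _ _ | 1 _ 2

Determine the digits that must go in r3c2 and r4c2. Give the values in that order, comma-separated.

For r3c2:
  Consider where 6 can go in column 2.
  r4c2 is out (row 4 already has a 6).
  So the only cell in column 2 that can hold 6 is r3c2.
  So r3c2 = 6.
For r4c2:
  Row 4 already contains {1, 2, 4, 6, 7, 8, 9}.
  Column 2 already contains {1, 2, 3, 4, 7, 8, 9}.
  Its 3×3 block (box 4) already contains {1, 2, 3, 4, 6, 7, 8, 9}.
  The only value from 1–9 not eliminated is 5, so r4c2 = 5.

6,5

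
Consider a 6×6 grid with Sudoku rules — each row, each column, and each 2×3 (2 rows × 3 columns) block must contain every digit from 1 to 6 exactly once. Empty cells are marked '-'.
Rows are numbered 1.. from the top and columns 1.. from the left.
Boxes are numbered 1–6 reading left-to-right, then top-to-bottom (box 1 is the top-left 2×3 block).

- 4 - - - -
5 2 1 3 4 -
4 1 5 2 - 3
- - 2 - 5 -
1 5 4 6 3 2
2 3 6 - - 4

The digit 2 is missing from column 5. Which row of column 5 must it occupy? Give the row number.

1

Consider where 2 can go in column 5.
row 3, column 5 is out (row 3 already has a 2).
row 6, column 5 is out (row 6 already has a 2).
So the only cell in column 5 that can hold 2 is row 1, column 5.
That is row 1.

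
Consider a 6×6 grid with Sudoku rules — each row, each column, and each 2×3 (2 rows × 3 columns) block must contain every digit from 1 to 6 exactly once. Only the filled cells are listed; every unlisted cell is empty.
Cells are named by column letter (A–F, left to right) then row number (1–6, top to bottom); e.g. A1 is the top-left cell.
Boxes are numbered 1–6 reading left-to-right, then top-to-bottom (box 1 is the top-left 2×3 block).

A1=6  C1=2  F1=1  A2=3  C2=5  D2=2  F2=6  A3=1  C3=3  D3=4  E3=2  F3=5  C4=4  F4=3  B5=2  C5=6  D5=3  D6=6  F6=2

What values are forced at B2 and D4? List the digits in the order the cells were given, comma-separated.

For B2:
  Consider where 1 can go in box 1.
  B1 is out (row 1 already has a 1).
  So the only cell in box 1 that can hold 1 is B2.
  So B2 = 1.
For D4:
  Row 4 already contains {3, 4}.
  Column D already contains {2, 3, 4, 6}.
  Its 2×3 block (box 4) already contains {2, 3, 4, 5}.
  The only value from 1–6 not eliminated is 1, so D4 = 1.

1,1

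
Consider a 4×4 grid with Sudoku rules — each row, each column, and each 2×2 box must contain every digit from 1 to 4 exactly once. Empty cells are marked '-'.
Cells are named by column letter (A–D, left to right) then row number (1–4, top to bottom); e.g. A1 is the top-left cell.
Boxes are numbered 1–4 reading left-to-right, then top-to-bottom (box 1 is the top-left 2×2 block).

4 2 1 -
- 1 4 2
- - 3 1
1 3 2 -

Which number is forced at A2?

3

Row 2 already contains {1, 2, 4}.
Column A already contains {1, 4}.
Its 2×2 block (box 1) already contains {1, 2, 4}.
The only value from 1–4 not eliminated is 3, so A2 = 3.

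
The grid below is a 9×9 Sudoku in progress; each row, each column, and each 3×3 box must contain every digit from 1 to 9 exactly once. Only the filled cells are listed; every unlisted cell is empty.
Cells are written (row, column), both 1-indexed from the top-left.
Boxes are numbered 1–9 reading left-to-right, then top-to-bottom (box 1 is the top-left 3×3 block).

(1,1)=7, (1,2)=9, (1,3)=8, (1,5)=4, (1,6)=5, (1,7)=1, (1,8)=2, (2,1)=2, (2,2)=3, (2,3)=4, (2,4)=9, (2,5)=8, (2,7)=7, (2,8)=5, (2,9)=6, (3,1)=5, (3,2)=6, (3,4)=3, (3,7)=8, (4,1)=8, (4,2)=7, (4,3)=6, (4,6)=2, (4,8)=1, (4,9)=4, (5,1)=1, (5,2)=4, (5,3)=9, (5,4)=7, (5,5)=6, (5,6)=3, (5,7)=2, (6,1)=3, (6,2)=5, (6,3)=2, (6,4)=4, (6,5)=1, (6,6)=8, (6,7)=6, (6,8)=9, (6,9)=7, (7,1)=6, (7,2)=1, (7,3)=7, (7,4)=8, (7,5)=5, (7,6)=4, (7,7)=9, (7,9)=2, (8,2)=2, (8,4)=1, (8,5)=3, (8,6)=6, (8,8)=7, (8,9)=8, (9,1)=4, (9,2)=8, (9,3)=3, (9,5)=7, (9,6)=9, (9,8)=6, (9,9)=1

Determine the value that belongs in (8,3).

Row 8 already contains {1, 2, 3, 6, 7, 8}.
Column 3 already contains {2, 3, 4, 6, 7, 8, 9}.
Its 3×3 block (box 7) already contains {1, 2, 3, 4, 6, 7, 8}.
The only value from 1–9 not eliminated is 5, so (8,3) = 5.

5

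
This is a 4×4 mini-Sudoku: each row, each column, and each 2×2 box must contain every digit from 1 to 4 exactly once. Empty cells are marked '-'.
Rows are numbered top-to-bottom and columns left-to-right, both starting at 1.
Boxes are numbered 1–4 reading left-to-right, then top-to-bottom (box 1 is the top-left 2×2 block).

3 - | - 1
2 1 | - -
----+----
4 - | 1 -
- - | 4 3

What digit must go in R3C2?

3

Cell R3C2 itself could take any of {2, 3} by direct elimination.
Consider where 3 can go in column 2.
R1C2 is out (row 1 already has a 3).
R4C2 is out (row 4 already has a 3).
So the only cell in column 2 that can hold 3 is R3C2.
Therefore R3C2 = 3.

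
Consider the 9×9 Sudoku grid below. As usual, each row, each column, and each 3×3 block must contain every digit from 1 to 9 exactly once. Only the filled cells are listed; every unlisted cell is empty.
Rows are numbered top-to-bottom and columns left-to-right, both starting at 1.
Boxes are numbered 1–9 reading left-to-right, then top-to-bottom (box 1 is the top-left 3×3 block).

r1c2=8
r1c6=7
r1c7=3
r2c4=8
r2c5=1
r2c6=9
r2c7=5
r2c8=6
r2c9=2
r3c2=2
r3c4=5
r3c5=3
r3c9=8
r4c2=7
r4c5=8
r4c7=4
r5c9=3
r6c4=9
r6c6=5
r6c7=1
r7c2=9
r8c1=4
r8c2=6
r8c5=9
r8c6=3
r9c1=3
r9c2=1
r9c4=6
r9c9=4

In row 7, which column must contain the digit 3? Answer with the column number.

8

Consider where 3 can go in row 7.
r7c1 is out (column 1 already has a 3). r7c3 is out (box 7 already has a 3). r7c4 is out (box 8 already has a 3). r7c5 is out (column 5 already has a 3). The remaining empty cells in row 7 are similarly blocked.
So the only cell in row 7 that can hold 3 is r7c8.
That is column 8.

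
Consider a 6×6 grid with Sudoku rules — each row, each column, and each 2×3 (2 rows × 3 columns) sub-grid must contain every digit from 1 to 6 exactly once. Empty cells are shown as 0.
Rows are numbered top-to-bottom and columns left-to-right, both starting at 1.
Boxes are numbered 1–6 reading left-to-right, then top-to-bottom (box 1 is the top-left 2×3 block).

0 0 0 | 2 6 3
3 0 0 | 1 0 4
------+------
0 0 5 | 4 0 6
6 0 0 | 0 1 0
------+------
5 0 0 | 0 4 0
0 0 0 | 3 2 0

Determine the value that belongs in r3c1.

Cell r3c1 itself could take any of {1, 2} by direct elimination.
Consider where 2 can go in column 1.
r1c1 is out (row 1 already has a 2).
r6c1 is out (row 6 already has a 2).
So the only cell in column 1 that can hold 2 is r3c1.
Therefore r3c1 = 2.

2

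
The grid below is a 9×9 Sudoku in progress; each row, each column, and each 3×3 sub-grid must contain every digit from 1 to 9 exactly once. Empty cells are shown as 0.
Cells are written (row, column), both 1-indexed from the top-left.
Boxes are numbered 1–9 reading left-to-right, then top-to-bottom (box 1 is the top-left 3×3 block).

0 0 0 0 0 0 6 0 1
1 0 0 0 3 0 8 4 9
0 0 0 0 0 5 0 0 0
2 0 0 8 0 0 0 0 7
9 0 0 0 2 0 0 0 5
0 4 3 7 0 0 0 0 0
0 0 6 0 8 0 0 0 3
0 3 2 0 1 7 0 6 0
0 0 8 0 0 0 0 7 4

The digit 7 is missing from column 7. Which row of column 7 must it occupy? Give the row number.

Consider where 7 can go in column 7.
(4,7) is out (row 4 already has a 7). (5,7) is out (box 6 already has a 7). (6,7) is out (row 6 already has a 7). (7,7) is out (box 9 already has a 7). The remaining empty cells in column 7 are similarly blocked.
So the only cell in column 7 that can hold 7 is (3,7).
That is row 3.

3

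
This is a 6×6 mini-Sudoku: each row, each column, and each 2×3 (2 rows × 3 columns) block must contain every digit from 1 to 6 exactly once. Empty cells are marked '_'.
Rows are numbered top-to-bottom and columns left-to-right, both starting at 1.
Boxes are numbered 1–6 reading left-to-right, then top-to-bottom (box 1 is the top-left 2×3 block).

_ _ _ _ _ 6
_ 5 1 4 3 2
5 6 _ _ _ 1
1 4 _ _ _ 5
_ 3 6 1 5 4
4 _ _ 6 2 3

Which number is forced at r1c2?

Row 1 already contains {6}.
Column 2 already contains {3, 4, 5, 6}.
Its 2×3 block (box 1) already contains {1, 5}.
The only value from 1–6 not eliminated is 2, so r1c2 = 2.

2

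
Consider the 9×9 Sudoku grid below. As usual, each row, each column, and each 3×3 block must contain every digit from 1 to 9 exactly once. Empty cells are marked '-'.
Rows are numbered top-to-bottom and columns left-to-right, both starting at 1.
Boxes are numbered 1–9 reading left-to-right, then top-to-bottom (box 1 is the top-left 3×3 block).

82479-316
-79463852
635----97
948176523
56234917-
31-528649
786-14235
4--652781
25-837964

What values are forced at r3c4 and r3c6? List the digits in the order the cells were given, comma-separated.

For r3c4:
  Row 3 already contains {3, 5, 6, 7, 9}.
  Column 4 already contains {1, 3, 4, 5, 6, 7, 8}.
  Its 3×3 block (box 2) already contains {3, 4, 6, 7, 9}.
  The only value from 1–9 not eliminated is 2, so r3c4 = 2.
For r3c6:
  Row 3 already contains {3, 5, 6, 7, 9}.
  Column 6 already contains {2, 3, 4, 6, 7, 8, 9}.
  Its 3×3 block (box 2) already contains {3, 4, 6, 7, 9}.
  The only value from 1–9 not eliminated is 1, so r3c6 = 1.

2,1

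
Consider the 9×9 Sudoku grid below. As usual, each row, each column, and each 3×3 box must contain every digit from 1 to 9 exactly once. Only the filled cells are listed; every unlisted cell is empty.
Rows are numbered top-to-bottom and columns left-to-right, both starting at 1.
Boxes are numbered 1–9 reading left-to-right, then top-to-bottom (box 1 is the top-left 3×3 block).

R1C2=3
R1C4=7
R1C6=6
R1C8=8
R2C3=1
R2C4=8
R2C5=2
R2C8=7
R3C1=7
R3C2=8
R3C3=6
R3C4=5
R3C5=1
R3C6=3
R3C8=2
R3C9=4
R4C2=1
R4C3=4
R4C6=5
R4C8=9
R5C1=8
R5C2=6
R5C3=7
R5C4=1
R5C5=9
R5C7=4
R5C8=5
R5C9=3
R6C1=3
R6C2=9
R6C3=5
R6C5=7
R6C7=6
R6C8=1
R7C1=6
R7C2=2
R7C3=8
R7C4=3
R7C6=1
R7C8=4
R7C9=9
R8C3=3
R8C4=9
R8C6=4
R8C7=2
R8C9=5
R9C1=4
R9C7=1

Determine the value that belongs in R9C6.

Cell R9C6 itself could take any of {2, 7, 8} by direct elimination.
Consider where 7 can go in column 6.
R2C6 is out (row 2 already has a 7).
R5C6 is out (row 5 already has a 7).
R6C6 is out (row 6 already has a 7).
So the only cell in column 6 that can hold 7 is R9C6.
Therefore R9C6 = 7.

7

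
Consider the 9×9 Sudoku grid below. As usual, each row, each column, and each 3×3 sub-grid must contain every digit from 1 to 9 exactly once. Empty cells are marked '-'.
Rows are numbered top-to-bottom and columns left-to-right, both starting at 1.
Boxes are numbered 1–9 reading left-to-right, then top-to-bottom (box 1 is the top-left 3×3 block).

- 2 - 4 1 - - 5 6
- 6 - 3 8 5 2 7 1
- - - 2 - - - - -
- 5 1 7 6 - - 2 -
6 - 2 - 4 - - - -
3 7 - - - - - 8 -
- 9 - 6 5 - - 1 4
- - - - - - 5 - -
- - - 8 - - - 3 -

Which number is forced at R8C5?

3

Cell R8C5 itself could take any of {2, 3, 7, 9} by direct elimination.
Consider where 3 can go in column 5.
R3C5 is out (box 2 already has a 3).
R6C5 is out (row 6 already has a 3).
R9C5 is out (row 9 already has a 3).
So the only cell in column 5 that can hold 3 is R8C5.
Therefore R8C5 = 3.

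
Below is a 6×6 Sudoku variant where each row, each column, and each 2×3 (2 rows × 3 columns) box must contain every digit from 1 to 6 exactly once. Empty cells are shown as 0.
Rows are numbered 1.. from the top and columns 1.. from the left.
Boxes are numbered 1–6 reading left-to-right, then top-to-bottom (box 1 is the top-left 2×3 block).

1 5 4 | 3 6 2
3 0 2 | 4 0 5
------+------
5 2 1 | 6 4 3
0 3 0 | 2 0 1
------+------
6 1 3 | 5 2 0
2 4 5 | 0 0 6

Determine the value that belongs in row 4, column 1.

Row 4 already contains {1, 2, 3}.
Column 1 already contains {1, 2, 3, 5, 6}.
Its 2×3 block (box 3) already contains {1, 2, 3, 5}.
The only value from 1–6 not eliminated is 4, so row 4, column 1 = 4.

4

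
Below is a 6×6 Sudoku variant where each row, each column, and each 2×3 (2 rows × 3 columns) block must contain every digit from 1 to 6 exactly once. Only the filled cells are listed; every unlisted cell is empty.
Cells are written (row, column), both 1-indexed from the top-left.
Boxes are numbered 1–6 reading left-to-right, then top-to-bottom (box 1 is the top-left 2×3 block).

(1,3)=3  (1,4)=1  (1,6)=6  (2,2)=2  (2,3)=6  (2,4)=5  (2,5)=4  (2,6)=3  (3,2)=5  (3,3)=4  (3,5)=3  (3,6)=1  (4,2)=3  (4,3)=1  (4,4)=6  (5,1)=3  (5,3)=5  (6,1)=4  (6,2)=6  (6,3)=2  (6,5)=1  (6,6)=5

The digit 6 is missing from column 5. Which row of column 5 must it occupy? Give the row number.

5

Consider where 6 can go in column 5.
(1,5) is out (row 1 already has a 6).
(4,5) is out (row 4 already has a 6).
So the only cell in column 5 that can hold 6 is (5,5).
That is row 5.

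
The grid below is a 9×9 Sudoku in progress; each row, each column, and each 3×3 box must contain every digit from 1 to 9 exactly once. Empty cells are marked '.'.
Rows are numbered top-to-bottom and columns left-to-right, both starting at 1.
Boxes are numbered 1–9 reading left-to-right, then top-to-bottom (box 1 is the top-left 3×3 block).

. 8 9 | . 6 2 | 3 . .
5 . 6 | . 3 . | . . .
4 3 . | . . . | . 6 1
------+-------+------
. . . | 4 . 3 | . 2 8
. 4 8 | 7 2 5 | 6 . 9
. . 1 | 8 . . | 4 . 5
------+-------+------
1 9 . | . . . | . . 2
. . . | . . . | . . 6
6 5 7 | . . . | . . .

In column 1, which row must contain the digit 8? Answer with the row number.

8

Consider where 8 can go in column 1.
r1c1 is out (row 1 already has a 8).
r4c1 is out (row 4 already has a 8).
r5c1 is out (row 5 already has a 8).
r6c1 is out (row 6 already has a 8).
So the only cell in column 1 that can hold 8 is r8c1.
That is row 8.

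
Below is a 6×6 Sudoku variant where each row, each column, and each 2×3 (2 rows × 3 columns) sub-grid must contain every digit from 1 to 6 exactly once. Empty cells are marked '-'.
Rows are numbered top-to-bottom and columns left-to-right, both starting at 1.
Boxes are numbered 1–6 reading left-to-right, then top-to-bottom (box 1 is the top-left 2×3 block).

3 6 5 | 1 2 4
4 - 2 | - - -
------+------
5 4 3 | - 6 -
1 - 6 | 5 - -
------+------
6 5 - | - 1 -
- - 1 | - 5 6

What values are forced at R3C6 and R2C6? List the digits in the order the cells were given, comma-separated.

For R3C6:
  Consider where 1 can go in box 4.
  R3C4 is out (column 4 already has a 1).
  R4C5 is out (row 4 already has a 1).
  R4C6 is out (row 4 already has a 1).
  So the only cell in box 4 that can hold 1 is R3C6.
  So R3C6 = 1.
For R2C6:
  Consider where 5 can go in row 2.
  R2C2 is out (column 2 already has a 5).
  R2C4 is out (column 4 already has a 5).
  R2C5 is out (column 5 already has a 5).
  So the only cell in row 2 that can hold 5 is R2C6.
  So R2C6 = 5.

1,5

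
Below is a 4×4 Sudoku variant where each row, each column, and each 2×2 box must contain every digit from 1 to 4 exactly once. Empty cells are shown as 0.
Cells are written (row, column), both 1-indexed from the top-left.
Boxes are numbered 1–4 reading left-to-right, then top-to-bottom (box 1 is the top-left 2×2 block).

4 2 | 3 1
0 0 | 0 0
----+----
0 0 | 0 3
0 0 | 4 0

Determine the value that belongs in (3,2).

4

Cell (3,2) itself could take any of {1, 4} by direct elimination.
Consider where 4 can go in box 3.
(3,1) is out (column 1 already has a 4).
(4,1) is out (row 4 already has a 4).
(4,2) is out (row 4 already has a 4).
So the only cell in box 3 that can hold 4 is (3,2).
Therefore (3,2) = 4.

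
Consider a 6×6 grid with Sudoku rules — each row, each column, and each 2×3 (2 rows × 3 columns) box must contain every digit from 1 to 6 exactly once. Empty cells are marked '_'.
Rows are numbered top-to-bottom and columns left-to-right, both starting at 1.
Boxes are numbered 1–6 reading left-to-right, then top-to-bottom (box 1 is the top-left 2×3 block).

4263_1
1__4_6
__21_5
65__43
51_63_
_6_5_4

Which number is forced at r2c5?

Cell r2c5 itself could take any of {2, 5} by direct elimination.
Consider where 2 can go in box 2.
r1c5 is out (row 1 already has a 2).
So the only cell in box 2 that can hold 2 is r2c5.
Therefore r2c5 = 2.

2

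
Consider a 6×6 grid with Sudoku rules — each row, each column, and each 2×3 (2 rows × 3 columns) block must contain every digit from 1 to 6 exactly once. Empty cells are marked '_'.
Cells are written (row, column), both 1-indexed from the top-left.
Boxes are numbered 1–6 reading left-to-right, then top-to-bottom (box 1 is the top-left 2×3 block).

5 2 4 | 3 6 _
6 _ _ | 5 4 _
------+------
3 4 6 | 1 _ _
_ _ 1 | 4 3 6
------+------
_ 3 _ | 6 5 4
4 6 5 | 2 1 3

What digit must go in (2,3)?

3

Row 2 already contains {4, 5, 6}.
Column 3 already contains {1, 4, 5, 6}.
Its 2×3 block (box 1) already contains {2, 4, 5, 6}.
The only value from 1–6 not eliminated is 3, so (2,3) = 3.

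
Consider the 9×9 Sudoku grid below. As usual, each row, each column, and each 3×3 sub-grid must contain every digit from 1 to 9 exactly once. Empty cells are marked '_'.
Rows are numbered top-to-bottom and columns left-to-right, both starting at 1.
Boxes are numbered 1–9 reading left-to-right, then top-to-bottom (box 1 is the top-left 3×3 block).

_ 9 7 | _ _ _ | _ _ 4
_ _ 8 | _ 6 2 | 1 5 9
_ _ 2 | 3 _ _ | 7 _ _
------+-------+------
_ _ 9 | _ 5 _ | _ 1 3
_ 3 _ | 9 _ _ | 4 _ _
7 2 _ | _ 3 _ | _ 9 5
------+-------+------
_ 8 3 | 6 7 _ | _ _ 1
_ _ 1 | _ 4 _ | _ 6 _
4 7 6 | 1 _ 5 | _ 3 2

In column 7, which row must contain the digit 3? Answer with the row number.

1

Consider where 3 can go in column 7.
R4C7 is out (row 4 already has a 3).
R6C7 is out (row 6 already has a 3).
R7C7 is out (row 7 already has a 3).
R8C7 is out (box 9 already has a 3).
R9C7 is out (row 9 already has a 3).
So the only cell in column 7 that can hold 3 is R1C7.
That is row 1.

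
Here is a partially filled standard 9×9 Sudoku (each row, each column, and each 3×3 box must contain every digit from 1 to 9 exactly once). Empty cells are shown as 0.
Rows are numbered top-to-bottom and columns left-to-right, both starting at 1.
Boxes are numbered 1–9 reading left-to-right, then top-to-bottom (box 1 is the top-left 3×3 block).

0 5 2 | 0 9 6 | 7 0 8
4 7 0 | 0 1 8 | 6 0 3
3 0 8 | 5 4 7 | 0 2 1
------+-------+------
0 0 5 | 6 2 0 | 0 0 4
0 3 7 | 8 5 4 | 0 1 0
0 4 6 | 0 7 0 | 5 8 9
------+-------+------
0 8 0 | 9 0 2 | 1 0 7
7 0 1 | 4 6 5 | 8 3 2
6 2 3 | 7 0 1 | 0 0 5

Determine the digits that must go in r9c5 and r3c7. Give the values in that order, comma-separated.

For r9c5:
  Row 9 already contains {1, 2, 3, 5, 6, 7}.
  Column 5 already contains {1, 2, 4, 5, 6, 7, 9}.
  Its 3×3 block (box 8) already contains {1, 2, 4, 5, 6, 7, 9}.
  The only value from 1–9 not eliminated is 8, so r9c5 = 8.
For r3c7:
  Row 3 already contains {1, 2, 3, 4, 5, 7, 8}.
  Column 7 already contains {1, 5, 6, 7, 8}.
  Its 3×3 block (box 3) already contains {1, 2, 3, 6, 7, 8}.
  The only value from 1–9 not eliminated is 9, so r3c7 = 9.

8,9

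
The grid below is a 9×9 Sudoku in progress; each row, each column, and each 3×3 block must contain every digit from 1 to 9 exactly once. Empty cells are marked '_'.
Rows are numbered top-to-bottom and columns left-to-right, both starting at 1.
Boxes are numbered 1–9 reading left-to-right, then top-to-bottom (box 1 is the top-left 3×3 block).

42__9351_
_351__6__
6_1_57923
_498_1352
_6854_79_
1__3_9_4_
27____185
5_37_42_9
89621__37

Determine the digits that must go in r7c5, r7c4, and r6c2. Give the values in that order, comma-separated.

For r7c5:
  Consider where 3 can go in row 7.
  r7c3 is out (column 3 already has a 3).
  r7c4 is out (column 4 already has a 3).
  r7c6 is out (column 6 already has a 3).
  So the only cell in row 7 that can hold 3 is r7c5.
  So r7c5 = 3.
For r7c4:
  Consider where 9 can go in column 4.
  r1c4 is out (row 1 already has a 9).
  r3c4 is out (row 3 already has a 9).
  So the only cell in column 4 that can hold 9 is r7c4.
  So r7c4 = 9.
For r6c2:
  Row 6 already contains {1, 3, 4, 9}.
  Column 2 already contains {2, 3, 4, 6, 7, 9}.
  Its 3×3 block (box 4) already contains {1, 4, 6, 8, 9}.
  The only value from 1–9 not eliminated is 5, so r6c2 = 5.

3,9,5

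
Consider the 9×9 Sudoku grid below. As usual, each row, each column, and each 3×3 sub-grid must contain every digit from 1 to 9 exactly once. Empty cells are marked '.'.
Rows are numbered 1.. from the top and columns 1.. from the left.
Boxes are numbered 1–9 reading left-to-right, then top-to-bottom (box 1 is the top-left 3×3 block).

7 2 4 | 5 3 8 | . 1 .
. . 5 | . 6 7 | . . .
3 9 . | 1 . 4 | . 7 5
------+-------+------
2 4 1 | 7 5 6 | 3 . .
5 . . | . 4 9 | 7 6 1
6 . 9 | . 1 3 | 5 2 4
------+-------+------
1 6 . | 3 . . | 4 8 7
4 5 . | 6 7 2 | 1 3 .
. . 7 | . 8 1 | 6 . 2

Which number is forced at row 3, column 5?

Row 3 already contains {1, 3, 4, 5, 7, 9}.
Column 5 already contains {1, 3, 4, 5, 6, 7, 8}.
Its 3×3 block (box 2) already contains {1, 3, 4, 5, 6, 7, 8}.
The only value from 1–9 not eliminated is 2, so row 3, column 5 = 2.

2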